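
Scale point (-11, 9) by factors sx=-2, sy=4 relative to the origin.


Scaling: (x*sx, y*sy) = (-11*-2, 9*4) = (22, 36)

(22, 36)


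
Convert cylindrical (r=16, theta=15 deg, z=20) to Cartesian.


x = 16 * cos(15) = 15.4548
y = 16 * sin(15) = 4.1411
z = 20

(15.4548, 4.1411, 20)


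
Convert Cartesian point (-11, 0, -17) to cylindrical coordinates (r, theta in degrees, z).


r = sqrt((-11)^2 + 0^2) = 11
theta = atan2(0, -11) = 180 deg
z = -17

r = 11, theta = 180 deg, z = -17


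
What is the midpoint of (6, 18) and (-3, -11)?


Midpoint = ((6+-3)/2, (18+-11)/2) = (1.5, 3.5)

(1.5, 3.5)


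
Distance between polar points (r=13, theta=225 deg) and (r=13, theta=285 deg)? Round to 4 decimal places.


d = sqrt(r1^2 + r2^2 - 2*r1*r2*cos(t2-t1))
d = sqrt(13^2 + 13^2 - 2*13*13*cos(285-225)) = 13

13


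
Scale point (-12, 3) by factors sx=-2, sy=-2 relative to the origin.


Scaling: (x*sx, y*sy) = (-12*-2, 3*-2) = (24, -6)

(24, -6)


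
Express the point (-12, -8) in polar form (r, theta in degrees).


r = sqrt((-12)^2 + (-8)^2) = 14.4222
theta = atan2(-8, -12) = 213.6901 degrees

r = 14.4222, theta = 213.6901 degrees


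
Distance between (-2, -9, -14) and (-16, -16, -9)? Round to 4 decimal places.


d = sqrt((-16--2)^2 + (-16--9)^2 + (-9--14)^2) = 16.4317

16.4317


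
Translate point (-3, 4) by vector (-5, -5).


Translation: (x+dx, y+dy) = (-3+-5, 4+-5) = (-8, -1)

(-8, -1)


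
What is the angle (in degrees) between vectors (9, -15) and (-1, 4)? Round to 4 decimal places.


dot = 9*-1 + -15*4 = -69
|u| = 17.4929, |v| = 4.1231
cos(angle) = -0.9567
angle = 163.0725 degrees

163.0725 degrees


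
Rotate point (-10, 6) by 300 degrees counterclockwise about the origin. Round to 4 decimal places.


x' = -10*cos(300) - 6*sin(300) = 0.1962
y' = -10*sin(300) + 6*cos(300) = 11.6603

(0.1962, 11.6603)


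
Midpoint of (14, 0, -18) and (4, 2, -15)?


Midpoint = ((14+4)/2, (0+2)/2, (-18+-15)/2) = (9, 1, -16.5)

(9, 1, -16.5)


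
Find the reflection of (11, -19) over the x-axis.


Reflection across x-axis: (x, y) -> (x, -y)
(11, -19) -> (11, 19)

(11, 19)


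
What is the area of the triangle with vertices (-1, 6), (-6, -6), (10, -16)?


Area = |x1(y2-y3) + x2(y3-y1) + x3(y1-y2)| / 2
= |-1*(-6--16) + -6*(-16-6) + 10*(6--6)| / 2
= 121

121


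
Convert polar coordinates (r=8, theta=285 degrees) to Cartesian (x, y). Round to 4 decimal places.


x = 8 * cos(285) = 2.0706
y = 8 * sin(285) = -7.7274

(2.0706, -7.7274)


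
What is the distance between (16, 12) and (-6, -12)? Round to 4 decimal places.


d = sqrt((-6-16)^2 + (-12-12)^2) = 32.5576

32.5576


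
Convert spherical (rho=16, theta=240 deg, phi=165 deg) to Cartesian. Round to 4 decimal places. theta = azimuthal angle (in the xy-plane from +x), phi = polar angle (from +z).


x = 16 * sin(165) * cos(240) = -2.0706
y = 16 * sin(165) * sin(240) = -3.5863
z = 16 * cos(165) = -15.4548

(-2.0706, -3.5863, -15.4548)


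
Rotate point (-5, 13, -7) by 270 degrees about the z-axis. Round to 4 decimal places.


x' = -5*cos(270) - 13*sin(270) = 13
y' = -5*sin(270) + 13*cos(270) = 5
z' = -7

(13, 5, -7)


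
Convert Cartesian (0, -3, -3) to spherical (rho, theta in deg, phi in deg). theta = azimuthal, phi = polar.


rho = sqrt(0^2 + (-3)^2 + (-3)^2) = 4.2426
theta = atan2(-3, 0) = 270 deg
phi = acos(-3/4.2426) = 135 deg

rho = 4.2426, theta = 270 deg, phi = 135 deg


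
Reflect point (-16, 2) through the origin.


Reflection through origin: (x, y) -> (-x, -y)
(-16, 2) -> (16, -2)

(16, -2)


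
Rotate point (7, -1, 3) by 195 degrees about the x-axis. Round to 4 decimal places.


x' = 7
y' = -1*cos(195) - 3*sin(195) = 1.7424
z' = -1*sin(195) + 3*cos(195) = -2.639

(7, 1.7424, -2.639)


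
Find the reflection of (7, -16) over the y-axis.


Reflection across y-axis: (x, y) -> (-x, y)
(7, -16) -> (-7, -16)

(-7, -16)


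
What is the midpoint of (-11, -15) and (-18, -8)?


Midpoint = ((-11+-18)/2, (-15+-8)/2) = (-14.5, -11.5)

(-14.5, -11.5)


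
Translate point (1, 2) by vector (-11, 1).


Translation: (x+dx, y+dy) = (1+-11, 2+1) = (-10, 3)

(-10, 3)


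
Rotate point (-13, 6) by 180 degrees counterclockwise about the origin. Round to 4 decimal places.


x' = -13*cos(180) - 6*sin(180) = 13
y' = -13*sin(180) + 6*cos(180) = -6

(13, -6)


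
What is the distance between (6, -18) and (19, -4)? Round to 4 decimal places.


d = sqrt((19-6)^2 + (-4--18)^2) = 19.105

19.105


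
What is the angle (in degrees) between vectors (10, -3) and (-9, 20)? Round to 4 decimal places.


dot = 10*-9 + -3*20 = -150
|u| = 10.4403, |v| = 21.9317
cos(angle) = -0.6551
angle = 130.927 degrees

130.927 degrees


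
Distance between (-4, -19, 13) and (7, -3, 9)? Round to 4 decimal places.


d = sqrt((7--4)^2 + (-3--19)^2 + (9-13)^2) = 19.8242

19.8242


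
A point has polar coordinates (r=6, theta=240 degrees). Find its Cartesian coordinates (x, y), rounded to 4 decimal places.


x = 6 * cos(240) = -3
y = 6 * sin(240) = -5.1962

(-3, -5.1962)


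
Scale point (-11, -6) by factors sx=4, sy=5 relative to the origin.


Scaling: (x*sx, y*sy) = (-11*4, -6*5) = (-44, -30)

(-44, -30)


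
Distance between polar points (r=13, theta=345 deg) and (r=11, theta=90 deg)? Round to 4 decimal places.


d = sqrt(r1^2 + r2^2 - 2*r1*r2*cos(t2-t1))
d = sqrt(13^2 + 11^2 - 2*13*11*cos(90-345)) = 19.0794

19.0794


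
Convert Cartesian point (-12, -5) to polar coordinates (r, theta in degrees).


r = sqrt((-12)^2 + (-5)^2) = 13
theta = atan2(-5, -12) = 202.6199 degrees

r = 13, theta = 202.6199 degrees


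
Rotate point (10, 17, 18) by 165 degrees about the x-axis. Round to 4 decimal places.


x' = 10
y' = 17*cos(165) - 18*sin(165) = -21.0795
z' = 17*sin(165) + 18*cos(165) = -12.9867

(10, -21.0795, -12.9867)


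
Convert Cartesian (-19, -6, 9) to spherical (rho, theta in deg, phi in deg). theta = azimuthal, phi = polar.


rho = sqrt((-19)^2 + (-6)^2 + 9^2) = 21.8632
theta = atan2(-6, -19) = 197.5256 deg
phi = acos(9/21.8632) = 65.6914 deg

rho = 21.8632, theta = 197.5256 deg, phi = 65.6914 deg


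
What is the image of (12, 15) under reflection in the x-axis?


Reflection across x-axis: (x, y) -> (x, -y)
(12, 15) -> (12, -15)

(12, -15)


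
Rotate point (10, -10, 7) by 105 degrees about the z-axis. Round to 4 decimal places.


x' = 10*cos(105) - -10*sin(105) = 7.0711
y' = 10*sin(105) + -10*cos(105) = 12.2474
z' = 7

(7.0711, 12.2474, 7)


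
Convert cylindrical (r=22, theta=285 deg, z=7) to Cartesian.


x = 22 * cos(285) = 5.694
y = 22 * sin(285) = -21.2504
z = 7

(5.694, -21.2504, 7)


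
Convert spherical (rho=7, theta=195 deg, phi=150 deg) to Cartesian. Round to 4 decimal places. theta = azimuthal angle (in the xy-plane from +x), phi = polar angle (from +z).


x = 7 * sin(150) * cos(195) = -3.3807
y = 7 * sin(150) * sin(195) = -0.9059
z = 7 * cos(150) = -6.0622

(-3.3807, -0.9059, -6.0622)


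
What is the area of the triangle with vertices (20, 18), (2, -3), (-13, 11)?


Area = |x1(y2-y3) + x2(y3-y1) + x3(y1-y2)| / 2
= |20*(-3-11) + 2*(11-18) + -13*(18--3)| / 2
= 283.5

283.5


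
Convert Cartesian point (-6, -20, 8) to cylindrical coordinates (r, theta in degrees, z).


r = sqrt((-6)^2 + (-20)^2) = 20.8806
theta = atan2(-20, -6) = 253.3008 deg
z = 8

r = 20.8806, theta = 253.3008 deg, z = 8


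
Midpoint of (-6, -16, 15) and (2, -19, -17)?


Midpoint = ((-6+2)/2, (-16+-19)/2, (15+-17)/2) = (-2, -17.5, -1)

(-2, -17.5, -1)


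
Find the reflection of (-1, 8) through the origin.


Reflection through origin: (x, y) -> (-x, -y)
(-1, 8) -> (1, -8)

(1, -8)


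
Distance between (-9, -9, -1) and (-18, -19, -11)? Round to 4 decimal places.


d = sqrt((-18--9)^2 + (-19--9)^2 + (-11--1)^2) = 16.7631

16.7631


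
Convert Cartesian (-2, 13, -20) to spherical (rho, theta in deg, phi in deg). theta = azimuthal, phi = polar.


rho = sqrt((-2)^2 + 13^2 + (-20)^2) = 23.9374
theta = atan2(13, -2) = 98.7462 deg
phi = acos(-20/23.9374) = 146.6692 deg

rho = 23.9374, theta = 98.7462 deg, phi = 146.6692 deg


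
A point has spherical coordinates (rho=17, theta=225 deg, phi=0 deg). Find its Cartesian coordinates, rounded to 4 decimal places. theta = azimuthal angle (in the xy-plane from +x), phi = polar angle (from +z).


x = 17 * sin(0) * cos(225) = 0
y = 17 * sin(0) * sin(225) = 0
z = 17 * cos(0) = 17

(0, 0, 17)


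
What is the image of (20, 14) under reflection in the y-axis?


Reflection across y-axis: (x, y) -> (-x, y)
(20, 14) -> (-20, 14)

(-20, 14)


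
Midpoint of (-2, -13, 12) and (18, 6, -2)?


Midpoint = ((-2+18)/2, (-13+6)/2, (12+-2)/2) = (8, -3.5, 5)

(8, -3.5, 5)


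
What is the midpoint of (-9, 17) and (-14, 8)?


Midpoint = ((-9+-14)/2, (17+8)/2) = (-11.5, 12.5)

(-11.5, 12.5)


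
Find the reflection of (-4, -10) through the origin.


Reflection through origin: (x, y) -> (-x, -y)
(-4, -10) -> (4, 10)

(4, 10)


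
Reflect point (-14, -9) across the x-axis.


Reflection across x-axis: (x, y) -> (x, -y)
(-14, -9) -> (-14, 9)

(-14, 9)


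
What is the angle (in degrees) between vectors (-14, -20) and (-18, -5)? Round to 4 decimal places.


dot = -14*-18 + -20*-5 = 352
|u| = 24.4131, |v| = 18.6815
cos(angle) = 0.7718
angle = 39.4839 degrees

39.4839 degrees


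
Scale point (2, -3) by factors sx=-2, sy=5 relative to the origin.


Scaling: (x*sx, y*sy) = (2*-2, -3*5) = (-4, -15)

(-4, -15)


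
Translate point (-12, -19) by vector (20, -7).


Translation: (x+dx, y+dy) = (-12+20, -19+-7) = (8, -26)

(8, -26)


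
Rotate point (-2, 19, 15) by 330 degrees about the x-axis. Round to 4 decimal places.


x' = -2
y' = 19*cos(330) - 15*sin(330) = 23.9545
z' = 19*sin(330) + 15*cos(330) = 3.4904

(-2, 23.9545, 3.4904)


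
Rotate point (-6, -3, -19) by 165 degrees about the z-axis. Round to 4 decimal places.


x' = -6*cos(165) - -3*sin(165) = 6.572
y' = -6*sin(165) + -3*cos(165) = 1.3449
z' = -19

(6.572, 1.3449, -19)


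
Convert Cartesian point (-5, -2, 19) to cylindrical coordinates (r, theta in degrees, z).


r = sqrt((-5)^2 + (-2)^2) = 5.3852
theta = atan2(-2, -5) = 201.8014 deg
z = 19

r = 5.3852, theta = 201.8014 deg, z = 19


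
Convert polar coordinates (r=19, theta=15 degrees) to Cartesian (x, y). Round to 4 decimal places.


x = 19 * cos(15) = 18.3526
y = 19 * sin(15) = 4.9176

(18.3526, 4.9176)


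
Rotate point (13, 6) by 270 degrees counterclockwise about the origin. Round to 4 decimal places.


x' = 13*cos(270) - 6*sin(270) = 6
y' = 13*sin(270) + 6*cos(270) = -13

(6, -13)


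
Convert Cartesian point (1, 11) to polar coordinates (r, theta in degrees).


r = sqrt(1^2 + 11^2) = 11.0454
theta = atan2(11, 1) = 84.8056 degrees

r = 11.0454, theta = 84.8056 degrees


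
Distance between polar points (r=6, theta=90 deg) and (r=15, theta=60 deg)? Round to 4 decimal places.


d = sqrt(r1^2 + r2^2 - 2*r1*r2*cos(t2-t1))
d = sqrt(6^2 + 15^2 - 2*6*15*cos(60-90)) = 10.2526

10.2526


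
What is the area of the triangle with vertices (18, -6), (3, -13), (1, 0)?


Area = |x1(y2-y3) + x2(y3-y1) + x3(y1-y2)| / 2
= |18*(-13-0) + 3*(0--6) + 1*(-6--13)| / 2
= 104.5

104.5


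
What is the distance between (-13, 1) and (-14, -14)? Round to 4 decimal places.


d = sqrt((-14--13)^2 + (-14-1)^2) = 15.0333

15.0333


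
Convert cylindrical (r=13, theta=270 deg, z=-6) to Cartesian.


x = 13 * cos(270) = 0
y = 13 * sin(270) = -13
z = -6

(0, -13, -6)


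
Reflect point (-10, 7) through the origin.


Reflection through origin: (x, y) -> (-x, -y)
(-10, 7) -> (10, -7)

(10, -7)


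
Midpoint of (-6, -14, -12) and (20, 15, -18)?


Midpoint = ((-6+20)/2, (-14+15)/2, (-12+-18)/2) = (7, 0.5, -15)

(7, 0.5, -15)


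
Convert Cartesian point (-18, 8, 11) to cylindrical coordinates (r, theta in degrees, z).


r = sqrt((-18)^2 + 8^2) = 19.6977
theta = atan2(8, -18) = 156.0375 deg
z = 11

r = 19.6977, theta = 156.0375 deg, z = 11


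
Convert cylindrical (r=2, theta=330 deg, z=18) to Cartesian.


x = 2 * cos(330) = 1.7321
y = 2 * sin(330) = -1
z = 18

(1.7321, -1, 18)


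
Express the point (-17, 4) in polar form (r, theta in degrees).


r = sqrt((-17)^2 + 4^2) = 17.4642
theta = atan2(4, -17) = 166.7595 degrees

r = 17.4642, theta = 166.7595 degrees


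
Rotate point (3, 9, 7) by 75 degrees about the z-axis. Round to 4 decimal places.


x' = 3*cos(75) - 9*sin(75) = -7.9169
y' = 3*sin(75) + 9*cos(75) = 5.2271
z' = 7

(-7.9169, 5.2271, 7)


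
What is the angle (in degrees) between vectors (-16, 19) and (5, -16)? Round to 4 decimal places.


dot = -16*5 + 19*-16 = -384
|u| = 24.8395, |v| = 16.7631
cos(angle) = -0.9222
angle = 157.2531 degrees

157.2531 degrees


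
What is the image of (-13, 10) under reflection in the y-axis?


Reflection across y-axis: (x, y) -> (-x, y)
(-13, 10) -> (13, 10)

(13, 10)


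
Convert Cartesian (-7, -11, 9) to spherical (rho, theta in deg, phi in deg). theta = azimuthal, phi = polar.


rho = sqrt((-7)^2 + (-11)^2 + 9^2) = 15.843
theta = atan2(-11, -7) = 237.5288 deg
phi = acos(9/15.843) = 55.3839 deg

rho = 15.843, theta = 237.5288 deg, phi = 55.3839 deg


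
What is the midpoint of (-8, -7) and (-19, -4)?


Midpoint = ((-8+-19)/2, (-7+-4)/2) = (-13.5, -5.5)

(-13.5, -5.5)


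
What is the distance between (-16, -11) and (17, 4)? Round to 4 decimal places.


d = sqrt((17--16)^2 + (4--11)^2) = 36.2491

36.2491


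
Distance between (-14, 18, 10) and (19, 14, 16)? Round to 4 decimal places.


d = sqrt((19--14)^2 + (14-18)^2 + (16-10)^2) = 33.7787

33.7787


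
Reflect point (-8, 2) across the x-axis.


Reflection across x-axis: (x, y) -> (x, -y)
(-8, 2) -> (-8, -2)

(-8, -2)


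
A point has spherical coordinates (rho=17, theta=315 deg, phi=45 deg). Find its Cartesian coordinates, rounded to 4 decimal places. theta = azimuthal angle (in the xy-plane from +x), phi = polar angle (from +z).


x = 17 * sin(45) * cos(315) = 8.5
y = 17 * sin(45) * sin(315) = -8.5
z = 17 * cos(45) = 12.0208

(8.5, -8.5, 12.0208)


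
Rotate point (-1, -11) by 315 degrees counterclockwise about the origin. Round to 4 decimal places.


x' = -1*cos(315) - -11*sin(315) = -8.4853
y' = -1*sin(315) + -11*cos(315) = -7.0711

(-8.4853, -7.0711)


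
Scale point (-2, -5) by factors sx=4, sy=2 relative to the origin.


Scaling: (x*sx, y*sy) = (-2*4, -5*2) = (-8, -10)

(-8, -10)


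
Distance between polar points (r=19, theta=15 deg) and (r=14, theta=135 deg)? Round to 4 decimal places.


d = sqrt(r1^2 + r2^2 - 2*r1*r2*cos(t2-t1))
d = sqrt(19^2 + 14^2 - 2*19*14*cos(135-15)) = 28.688

28.688


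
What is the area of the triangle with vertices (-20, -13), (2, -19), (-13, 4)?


Area = |x1(y2-y3) + x2(y3-y1) + x3(y1-y2)| / 2
= |-20*(-19-4) + 2*(4--13) + -13*(-13--19)| / 2
= 208

208


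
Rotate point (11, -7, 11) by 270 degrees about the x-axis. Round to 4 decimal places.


x' = 11
y' = -7*cos(270) - 11*sin(270) = 11
z' = -7*sin(270) + 11*cos(270) = 7

(11, 11, 7)


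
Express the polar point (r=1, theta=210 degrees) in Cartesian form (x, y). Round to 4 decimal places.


x = 1 * cos(210) = -0.866
y = 1 * sin(210) = -0.5

(-0.866, -0.5)


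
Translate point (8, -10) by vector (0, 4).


Translation: (x+dx, y+dy) = (8+0, -10+4) = (8, -6)

(8, -6)


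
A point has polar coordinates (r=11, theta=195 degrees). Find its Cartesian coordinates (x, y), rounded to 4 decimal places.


x = 11 * cos(195) = -10.6252
y = 11 * sin(195) = -2.847

(-10.6252, -2.847)


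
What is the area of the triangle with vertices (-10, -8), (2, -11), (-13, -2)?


Area = |x1(y2-y3) + x2(y3-y1) + x3(y1-y2)| / 2
= |-10*(-11--2) + 2*(-2--8) + -13*(-8--11)| / 2
= 31.5

31.5


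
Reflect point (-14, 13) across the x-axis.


Reflection across x-axis: (x, y) -> (x, -y)
(-14, 13) -> (-14, -13)

(-14, -13)


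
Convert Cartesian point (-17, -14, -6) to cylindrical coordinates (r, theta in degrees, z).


r = sqrt((-17)^2 + (-14)^2) = 22.0227
theta = atan2(-14, -17) = 219.4725 deg
z = -6

r = 22.0227, theta = 219.4725 deg, z = -6


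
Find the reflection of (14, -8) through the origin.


Reflection through origin: (x, y) -> (-x, -y)
(14, -8) -> (-14, 8)

(-14, 8)


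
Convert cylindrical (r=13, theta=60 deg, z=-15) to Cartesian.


x = 13 * cos(60) = 6.5
y = 13 * sin(60) = 11.2583
z = -15

(6.5, 11.2583, -15)


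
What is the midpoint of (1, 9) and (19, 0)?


Midpoint = ((1+19)/2, (9+0)/2) = (10, 4.5)

(10, 4.5)


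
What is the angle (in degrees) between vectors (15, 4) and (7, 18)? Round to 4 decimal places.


dot = 15*7 + 4*18 = 177
|u| = 15.5242, |v| = 19.3132
cos(angle) = 0.5904
angle = 53.8181 degrees

53.8181 degrees


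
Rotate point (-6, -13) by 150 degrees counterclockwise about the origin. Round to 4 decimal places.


x' = -6*cos(150) - -13*sin(150) = 11.6962
y' = -6*sin(150) + -13*cos(150) = 8.2583

(11.6962, 8.2583)


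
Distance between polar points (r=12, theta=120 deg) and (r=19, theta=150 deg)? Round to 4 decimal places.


d = sqrt(r1^2 + r2^2 - 2*r1*r2*cos(t2-t1))
d = sqrt(12^2 + 19^2 - 2*12*19*cos(150-120)) = 10.4925

10.4925


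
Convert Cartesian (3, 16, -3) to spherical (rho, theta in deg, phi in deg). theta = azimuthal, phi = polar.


rho = sqrt(3^2 + 16^2 + (-3)^2) = 16.5529
theta = atan2(16, 3) = 79.3803 deg
phi = acos(-3/16.5529) = 100.4418 deg

rho = 16.5529, theta = 79.3803 deg, phi = 100.4418 deg


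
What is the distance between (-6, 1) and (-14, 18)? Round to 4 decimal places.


d = sqrt((-14--6)^2 + (18-1)^2) = 18.7883

18.7883


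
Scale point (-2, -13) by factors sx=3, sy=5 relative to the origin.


Scaling: (x*sx, y*sy) = (-2*3, -13*5) = (-6, -65)

(-6, -65)


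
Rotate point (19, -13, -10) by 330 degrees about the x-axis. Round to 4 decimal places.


x' = 19
y' = -13*cos(330) - -10*sin(330) = -16.2583
z' = -13*sin(330) + -10*cos(330) = -2.1603

(19, -16.2583, -2.1603)


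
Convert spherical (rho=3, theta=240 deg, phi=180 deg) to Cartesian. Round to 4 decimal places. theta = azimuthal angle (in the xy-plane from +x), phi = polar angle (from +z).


x = 3 * sin(180) * cos(240) = 0
y = 3 * sin(180) * sin(240) = 0
z = 3 * cos(180) = -3

(0, 0, -3)


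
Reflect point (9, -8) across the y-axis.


Reflection across y-axis: (x, y) -> (-x, y)
(9, -8) -> (-9, -8)

(-9, -8)


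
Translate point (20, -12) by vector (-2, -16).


Translation: (x+dx, y+dy) = (20+-2, -12+-16) = (18, -28)

(18, -28)


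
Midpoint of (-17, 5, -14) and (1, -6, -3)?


Midpoint = ((-17+1)/2, (5+-6)/2, (-14+-3)/2) = (-8, -0.5, -8.5)

(-8, -0.5, -8.5)


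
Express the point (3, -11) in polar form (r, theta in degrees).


r = sqrt(3^2 + (-11)^2) = 11.4018
theta = atan2(-11, 3) = 285.2551 degrees

r = 11.4018, theta = 285.2551 degrees


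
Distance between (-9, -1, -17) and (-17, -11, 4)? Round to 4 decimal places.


d = sqrt((-17--9)^2 + (-11--1)^2 + (4--17)^2) = 24.5967

24.5967


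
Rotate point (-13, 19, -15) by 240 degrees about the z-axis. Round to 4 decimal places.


x' = -13*cos(240) - 19*sin(240) = 22.9545
y' = -13*sin(240) + 19*cos(240) = 1.7583
z' = -15

(22.9545, 1.7583, -15)


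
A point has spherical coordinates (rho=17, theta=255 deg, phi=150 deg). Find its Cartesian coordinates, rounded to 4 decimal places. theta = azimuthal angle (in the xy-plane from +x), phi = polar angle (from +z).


x = 17 * sin(150) * cos(255) = -2.2
y = 17 * sin(150) * sin(255) = -8.2104
z = 17 * cos(150) = -14.7224

(-2.2, -8.2104, -14.7224)


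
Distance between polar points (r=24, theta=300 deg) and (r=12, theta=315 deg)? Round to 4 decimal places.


d = sqrt(r1^2 + r2^2 - 2*r1*r2*cos(t2-t1))
d = sqrt(24^2 + 12^2 - 2*24*12*cos(315-300)) = 12.7917

12.7917


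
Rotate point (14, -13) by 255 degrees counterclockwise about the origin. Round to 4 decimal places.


x' = 14*cos(255) - -13*sin(255) = -16.1805
y' = 14*sin(255) + -13*cos(255) = -10.1583

(-16.1805, -10.1583)


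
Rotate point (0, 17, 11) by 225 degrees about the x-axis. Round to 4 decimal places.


x' = 0
y' = 17*cos(225) - 11*sin(225) = -4.2426
z' = 17*sin(225) + 11*cos(225) = -19.799

(0, -4.2426, -19.799)


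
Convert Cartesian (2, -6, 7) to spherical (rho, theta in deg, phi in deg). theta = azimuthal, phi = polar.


rho = sqrt(2^2 + (-6)^2 + 7^2) = 9.434
theta = atan2(-6, 2) = 288.4349 deg
phi = acos(7/9.434) = 42.0981 deg

rho = 9.434, theta = 288.4349 deg, phi = 42.0981 deg


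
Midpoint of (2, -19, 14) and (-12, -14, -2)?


Midpoint = ((2+-12)/2, (-19+-14)/2, (14+-2)/2) = (-5, -16.5, 6)

(-5, -16.5, 6)


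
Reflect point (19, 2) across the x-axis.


Reflection across x-axis: (x, y) -> (x, -y)
(19, 2) -> (19, -2)

(19, -2)


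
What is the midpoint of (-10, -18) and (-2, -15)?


Midpoint = ((-10+-2)/2, (-18+-15)/2) = (-6, -16.5)

(-6, -16.5)


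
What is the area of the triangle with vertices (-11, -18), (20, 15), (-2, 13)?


Area = |x1(y2-y3) + x2(y3-y1) + x3(y1-y2)| / 2
= |-11*(15-13) + 20*(13--18) + -2*(-18-15)| / 2
= 332

332


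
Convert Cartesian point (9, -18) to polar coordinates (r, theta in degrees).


r = sqrt(9^2 + (-18)^2) = 20.1246
theta = atan2(-18, 9) = 296.5651 degrees

r = 20.1246, theta = 296.5651 degrees


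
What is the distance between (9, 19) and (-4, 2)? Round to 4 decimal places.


d = sqrt((-4-9)^2 + (2-19)^2) = 21.4009

21.4009


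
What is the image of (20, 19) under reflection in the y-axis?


Reflection across y-axis: (x, y) -> (-x, y)
(20, 19) -> (-20, 19)

(-20, 19)


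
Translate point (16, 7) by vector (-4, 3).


Translation: (x+dx, y+dy) = (16+-4, 7+3) = (12, 10)

(12, 10)


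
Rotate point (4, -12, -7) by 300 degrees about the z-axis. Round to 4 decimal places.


x' = 4*cos(300) - -12*sin(300) = -8.3923
y' = 4*sin(300) + -12*cos(300) = -9.4641
z' = -7

(-8.3923, -9.4641, -7)


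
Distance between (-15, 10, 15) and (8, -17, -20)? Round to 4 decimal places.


d = sqrt((8--15)^2 + (-17-10)^2 + (-20-15)^2) = 49.8297

49.8297


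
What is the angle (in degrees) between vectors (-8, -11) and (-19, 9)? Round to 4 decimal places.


dot = -8*-19 + -11*9 = 53
|u| = 13.6015, |v| = 21.0238
cos(angle) = 0.1853
angle = 79.3188 degrees

79.3188 degrees


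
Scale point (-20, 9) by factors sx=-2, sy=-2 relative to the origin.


Scaling: (x*sx, y*sy) = (-20*-2, 9*-2) = (40, -18)

(40, -18)


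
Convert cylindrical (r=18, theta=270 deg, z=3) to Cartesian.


x = 18 * cos(270) = 0
y = 18 * sin(270) = -18
z = 3

(0, -18, 3)


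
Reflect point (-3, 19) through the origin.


Reflection through origin: (x, y) -> (-x, -y)
(-3, 19) -> (3, -19)

(3, -19)


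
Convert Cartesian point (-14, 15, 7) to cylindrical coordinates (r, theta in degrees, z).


r = sqrt((-14)^2 + 15^2) = 20.5183
theta = atan2(15, -14) = 133.0251 deg
z = 7

r = 20.5183, theta = 133.0251 deg, z = 7


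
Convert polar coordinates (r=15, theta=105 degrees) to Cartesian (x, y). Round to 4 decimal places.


x = 15 * cos(105) = -3.8823
y = 15 * sin(105) = 14.4889

(-3.8823, 14.4889)


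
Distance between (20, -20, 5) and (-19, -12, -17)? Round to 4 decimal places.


d = sqrt((-19-20)^2 + (-12--20)^2 + (-17-5)^2) = 45.4863

45.4863


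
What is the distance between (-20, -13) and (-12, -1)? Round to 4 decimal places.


d = sqrt((-12--20)^2 + (-1--13)^2) = 14.4222

14.4222


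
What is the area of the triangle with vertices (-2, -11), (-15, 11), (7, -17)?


Area = |x1(y2-y3) + x2(y3-y1) + x3(y1-y2)| / 2
= |-2*(11--17) + -15*(-17--11) + 7*(-11-11)| / 2
= 60

60


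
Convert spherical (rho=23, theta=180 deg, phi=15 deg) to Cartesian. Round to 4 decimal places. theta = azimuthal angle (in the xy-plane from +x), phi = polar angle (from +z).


x = 23 * sin(15) * cos(180) = -5.9528
y = 23 * sin(15) * sin(180) = 0
z = 23 * cos(15) = 22.2163

(-5.9528, 0, 22.2163)


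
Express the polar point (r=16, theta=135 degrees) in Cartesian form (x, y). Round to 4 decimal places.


x = 16 * cos(135) = -11.3137
y = 16 * sin(135) = 11.3137

(-11.3137, 11.3137)


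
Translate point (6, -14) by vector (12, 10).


Translation: (x+dx, y+dy) = (6+12, -14+10) = (18, -4)

(18, -4)


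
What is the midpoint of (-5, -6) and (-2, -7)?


Midpoint = ((-5+-2)/2, (-6+-7)/2) = (-3.5, -6.5)

(-3.5, -6.5)


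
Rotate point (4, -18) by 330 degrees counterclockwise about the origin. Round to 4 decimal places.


x' = 4*cos(330) - -18*sin(330) = -5.5359
y' = 4*sin(330) + -18*cos(330) = -17.5885

(-5.5359, -17.5885)


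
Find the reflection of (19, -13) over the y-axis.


Reflection across y-axis: (x, y) -> (-x, y)
(19, -13) -> (-19, -13)

(-19, -13)


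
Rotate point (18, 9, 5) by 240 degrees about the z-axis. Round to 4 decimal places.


x' = 18*cos(240) - 9*sin(240) = -1.2058
y' = 18*sin(240) + 9*cos(240) = -20.0885
z' = 5

(-1.2058, -20.0885, 5)


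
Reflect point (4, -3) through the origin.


Reflection through origin: (x, y) -> (-x, -y)
(4, -3) -> (-4, 3)

(-4, 3)


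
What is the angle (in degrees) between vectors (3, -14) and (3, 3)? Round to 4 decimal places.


dot = 3*3 + -14*3 = -33
|u| = 14.3178, |v| = 4.2426
cos(angle) = -0.5433
angle = 122.9052 degrees

122.9052 degrees


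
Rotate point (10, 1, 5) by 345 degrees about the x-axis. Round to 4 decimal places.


x' = 10
y' = 1*cos(345) - 5*sin(345) = 2.26
z' = 1*sin(345) + 5*cos(345) = 4.5708

(10, 2.26, 4.5708)


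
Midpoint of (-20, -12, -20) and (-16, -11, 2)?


Midpoint = ((-20+-16)/2, (-12+-11)/2, (-20+2)/2) = (-18, -11.5, -9)

(-18, -11.5, -9)


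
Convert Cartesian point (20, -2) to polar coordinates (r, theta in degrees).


r = sqrt(20^2 + (-2)^2) = 20.0998
theta = atan2(-2, 20) = 354.2894 degrees

r = 20.0998, theta = 354.2894 degrees


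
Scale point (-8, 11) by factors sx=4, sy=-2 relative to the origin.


Scaling: (x*sx, y*sy) = (-8*4, 11*-2) = (-32, -22)

(-32, -22)


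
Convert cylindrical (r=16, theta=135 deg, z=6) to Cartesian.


x = 16 * cos(135) = -11.3137
y = 16 * sin(135) = 11.3137
z = 6

(-11.3137, 11.3137, 6)


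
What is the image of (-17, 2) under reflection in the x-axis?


Reflection across x-axis: (x, y) -> (x, -y)
(-17, 2) -> (-17, -2)

(-17, -2)


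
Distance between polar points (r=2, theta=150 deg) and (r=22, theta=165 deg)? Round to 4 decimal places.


d = sqrt(r1^2 + r2^2 - 2*r1*r2*cos(t2-t1))
d = sqrt(2^2 + 22^2 - 2*2*22*cos(165-150)) = 20.0748

20.0748


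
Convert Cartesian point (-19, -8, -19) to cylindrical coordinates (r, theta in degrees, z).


r = sqrt((-19)^2 + (-8)^2) = 20.6155
theta = atan2(-8, -19) = 202.8337 deg
z = -19

r = 20.6155, theta = 202.8337 deg, z = -19


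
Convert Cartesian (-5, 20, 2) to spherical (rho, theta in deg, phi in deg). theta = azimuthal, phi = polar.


rho = sqrt((-5)^2 + 20^2 + 2^2) = 20.7123
theta = atan2(20, -5) = 104.0362 deg
phi = acos(2/20.7123) = 84.4588 deg

rho = 20.7123, theta = 104.0362 deg, phi = 84.4588 deg


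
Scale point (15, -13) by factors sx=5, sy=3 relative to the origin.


Scaling: (x*sx, y*sy) = (15*5, -13*3) = (75, -39)

(75, -39)


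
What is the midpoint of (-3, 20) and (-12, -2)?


Midpoint = ((-3+-12)/2, (20+-2)/2) = (-7.5, 9)

(-7.5, 9)


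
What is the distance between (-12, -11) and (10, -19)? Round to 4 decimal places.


d = sqrt((10--12)^2 + (-19--11)^2) = 23.4094

23.4094


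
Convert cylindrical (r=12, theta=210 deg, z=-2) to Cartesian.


x = 12 * cos(210) = -10.3923
y = 12 * sin(210) = -6
z = -2

(-10.3923, -6, -2)


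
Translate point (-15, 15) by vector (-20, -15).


Translation: (x+dx, y+dy) = (-15+-20, 15+-15) = (-35, 0)

(-35, 0)


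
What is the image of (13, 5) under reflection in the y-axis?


Reflection across y-axis: (x, y) -> (-x, y)
(13, 5) -> (-13, 5)

(-13, 5)


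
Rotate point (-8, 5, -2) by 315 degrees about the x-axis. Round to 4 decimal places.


x' = -8
y' = 5*cos(315) - -2*sin(315) = 2.1213
z' = 5*sin(315) + -2*cos(315) = -4.9497

(-8, 2.1213, -4.9497)


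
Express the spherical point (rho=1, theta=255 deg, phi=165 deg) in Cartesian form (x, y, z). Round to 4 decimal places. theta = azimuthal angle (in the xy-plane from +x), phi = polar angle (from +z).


x = 1 * sin(165) * cos(255) = -0.067
y = 1 * sin(165) * sin(255) = -0.25
z = 1 * cos(165) = -0.9659

(-0.067, -0.25, -0.9659)


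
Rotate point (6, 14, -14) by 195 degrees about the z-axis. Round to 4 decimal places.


x' = 6*cos(195) - 14*sin(195) = -2.1721
y' = 6*sin(195) + 14*cos(195) = -15.0759
z' = -14

(-2.1721, -15.0759, -14)


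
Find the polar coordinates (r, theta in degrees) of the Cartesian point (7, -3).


r = sqrt(7^2 + (-3)^2) = 7.6158
theta = atan2(-3, 7) = 336.8014 degrees

r = 7.6158, theta = 336.8014 degrees


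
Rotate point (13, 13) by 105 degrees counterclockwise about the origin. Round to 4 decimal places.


x' = 13*cos(105) - 13*sin(105) = -15.9217
y' = 13*sin(105) + 13*cos(105) = 9.1924

(-15.9217, 9.1924)


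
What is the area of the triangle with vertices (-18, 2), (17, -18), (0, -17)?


Area = |x1(y2-y3) + x2(y3-y1) + x3(y1-y2)| / 2
= |-18*(-18--17) + 17*(-17-2) + 0*(2--18)| / 2
= 152.5

152.5


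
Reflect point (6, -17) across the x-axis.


Reflection across x-axis: (x, y) -> (x, -y)
(6, -17) -> (6, 17)

(6, 17)


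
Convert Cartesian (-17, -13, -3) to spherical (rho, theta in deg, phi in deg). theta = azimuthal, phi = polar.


rho = sqrt((-17)^2 + (-13)^2 + (-3)^2) = 21.6102
theta = atan2(-13, -17) = 217.4054 deg
phi = acos(-3/21.6102) = 97.9798 deg

rho = 21.6102, theta = 217.4054 deg, phi = 97.9798 deg


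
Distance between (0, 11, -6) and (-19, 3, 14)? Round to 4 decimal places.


d = sqrt((-19-0)^2 + (3-11)^2 + (14--6)^2) = 28.7228

28.7228


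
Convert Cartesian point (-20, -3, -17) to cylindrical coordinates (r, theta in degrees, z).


r = sqrt((-20)^2 + (-3)^2) = 20.2237
theta = atan2(-3, -20) = 188.5308 deg
z = -17

r = 20.2237, theta = 188.5308 deg, z = -17


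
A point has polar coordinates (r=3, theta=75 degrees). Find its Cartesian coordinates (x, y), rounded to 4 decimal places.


x = 3 * cos(75) = 0.7765
y = 3 * sin(75) = 2.8978

(0.7765, 2.8978)


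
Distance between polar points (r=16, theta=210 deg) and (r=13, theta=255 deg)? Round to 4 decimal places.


d = sqrt(r1^2 + r2^2 - 2*r1*r2*cos(t2-t1))
d = sqrt(16^2 + 13^2 - 2*16*13*cos(255-210)) = 11.4387

11.4387


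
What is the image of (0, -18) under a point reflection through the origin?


Reflection through origin: (x, y) -> (-x, -y)
(0, -18) -> (0, 18)

(0, 18)


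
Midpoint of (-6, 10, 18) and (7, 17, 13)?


Midpoint = ((-6+7)/2, (10+17)/2, (18+13)/2) = (0.5, 13.5, 15.5)

(0.5, 13.5, 15.5)


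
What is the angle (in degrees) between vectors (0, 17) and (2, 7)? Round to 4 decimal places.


dot = 0*2 + 17*7 = 119
|u| = 17, |v| = 7.2801
cos(angle) = 0.9615
angle = 15.9454 degrees

15.9454 degrees


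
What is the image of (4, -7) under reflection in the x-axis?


Reflection across x-axis: (x, y) -> (x, -y)
(4, -7) -> (4, 7)

(4, 7)


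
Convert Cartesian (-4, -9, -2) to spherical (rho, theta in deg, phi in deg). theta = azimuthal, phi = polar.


rho = sqrt((-4)^2 + (-9)^2 + (-2)^2) = 10.0499
theta = atan2(-9, -4) = 246.0375 deg
phi = acos(-2/10.0499) = 101.4789 deg

rho = 10.0499, theta = 246.0375 deg, phi = 101.4789 deg


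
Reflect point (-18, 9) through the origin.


Reflection through origin: (x, y) -> (-x, -y)
(-18, 9) -> (18, -9)

(18, -9)


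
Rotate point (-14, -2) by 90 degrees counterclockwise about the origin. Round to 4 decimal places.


x' = -14*cos(90) - -2*sin(90) = 2
y' = -14*sin(90) + -2*cos(90) = -14

(2, -14)


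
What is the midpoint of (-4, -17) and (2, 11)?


Midpoint = ((-4+2)/2, (-17+11)/2) = (-1, -3)

(-1, -3)


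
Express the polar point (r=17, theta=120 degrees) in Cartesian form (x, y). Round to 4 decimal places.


x = 17 * cos(120) = -8.5
y = 17 * sin(120) = 14.7224

(-8.5, 14.7224)


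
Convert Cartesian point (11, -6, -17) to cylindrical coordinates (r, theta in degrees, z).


r = sqrt(11^2 + (-6)^2) = 12.53
theta = atan2(-6, 11) = 331.3895 deg
z = -17

r = 12.53, theta = 331.3895 deg, z = -17


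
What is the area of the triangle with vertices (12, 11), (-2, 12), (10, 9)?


Area = |x1(y2-y3) + x2(y3-y1) + x3(y1-y2)| / 2
= |12*(12-9) + -2*(9-11) + 10*(11-12)| / 2
= 15

15


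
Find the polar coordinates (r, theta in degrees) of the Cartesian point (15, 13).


r = sqrt(15^2 + 13^2) = 19.8494
theta = atan2(13, 15) = 40.9144 degrees

r = 19.8494, theta = 40.9144 degrees


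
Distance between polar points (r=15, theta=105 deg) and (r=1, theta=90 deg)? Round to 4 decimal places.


d = sqrt(r1^2 + r2^2 - 2*r1*r2*cos(t2-t1))
d = sqrt(15^2 + 1^2 - 2*15*1*cos(90-105)) = 14.0365

14.0365


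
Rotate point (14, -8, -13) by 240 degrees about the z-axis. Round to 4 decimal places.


x' = 14*cos(240) - -8*sin(240) = -13.9282
y' = 14*sin(240) + -8*cos(240) = -8.1244
z' = -13

(-13.9282, -8.1244, -13)


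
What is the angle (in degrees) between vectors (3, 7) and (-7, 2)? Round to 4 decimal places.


dot = 3*-7 + 7*2 = -7
|u| = 7.6158, |v| = 7.2801
cos(angle) = -0.1263
angle = 97.2532 degrees

97.2532 degrees


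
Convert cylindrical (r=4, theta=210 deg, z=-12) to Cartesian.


x = 4 * cos(210) = -3.4641
y = 4 * sin(210) = -2
z = -12

(-3.4641, -2, -12)


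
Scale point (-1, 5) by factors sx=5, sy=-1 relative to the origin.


Scaling: (x*sx, y*sy) = (-1*5, 5*-1) = (-5, -5)

(-5, -5)


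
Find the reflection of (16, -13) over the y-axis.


Reflection across y-axis: (x, y) -> (-x, y)
(16, -13) -> (-16, -13)

(-16, -13)


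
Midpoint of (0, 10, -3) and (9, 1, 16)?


Midpoint = ((0+9)/2, (10+1)/2, (-3+16)/2) = (4.5, 5.5, 6.5)

(4.5, 5.5, 6.5)


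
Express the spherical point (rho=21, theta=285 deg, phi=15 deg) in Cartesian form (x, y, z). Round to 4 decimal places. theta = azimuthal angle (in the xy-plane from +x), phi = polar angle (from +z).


x = 21 * sin(15) * cos(285) = 1.4067
y = 21 * sin(15) * sin(285) = -5.25
z = 21 * cos(15) = 20.2844

(1.4067, -5.25, 20.2844)


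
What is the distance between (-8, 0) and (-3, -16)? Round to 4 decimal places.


d = sqrt((-3--8)^2 + (-16-0)^2) = 16.7631

16.7631


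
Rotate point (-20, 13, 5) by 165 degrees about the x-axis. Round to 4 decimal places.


x' = -20
y' = 13*cos(165) - 5*sin(165) = -13.8511
z' = 13*sin(165) + 5*cos(165) = -1.465

(-20, -13.8511, -1.465)


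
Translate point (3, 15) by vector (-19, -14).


Translation: (x+dx, y+dy) = (3+-19, 15+-14) = (-16, 1)

(-16, 1)


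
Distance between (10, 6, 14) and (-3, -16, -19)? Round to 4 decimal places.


d = sqrt((-3-10)^2 + (-16-6)^2 + (-19-14)^2) = 41.7373

41.7373


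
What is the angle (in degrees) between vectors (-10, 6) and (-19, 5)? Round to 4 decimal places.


dot = -10*-19 + 6*5 = 220
|u| = 11.6619, |v| = 19.6469
cos(angle) = 0.9602
angle = 16.2202 degrees

16.2202 degrees


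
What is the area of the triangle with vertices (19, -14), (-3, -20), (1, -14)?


Area = |x1(y2-y3) + x2(y3-y1) + x3(y1-y2)| / 2
= |19*(-20--14) + -3*(-14--14) + 1*(-14--20)| / 2
= 54

54


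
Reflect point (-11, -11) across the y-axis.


Reflection across y-axis: (x, y) -> (-x, y)
(-11, -11) -> (11, -11)

(11, -11)


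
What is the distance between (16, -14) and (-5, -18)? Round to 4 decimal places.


d = sqrt((-5-16)^2 + (-18--14)^2) = 21.3776

21.3776


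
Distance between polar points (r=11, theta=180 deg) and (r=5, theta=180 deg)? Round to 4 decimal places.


d = sqrt(r1^2 + r2^2 - 2*r1*r2*cos(t2-t1))
d = sqrt(11^2 + 5^2 - 2*11*5*cos(180-180)) = 6

6


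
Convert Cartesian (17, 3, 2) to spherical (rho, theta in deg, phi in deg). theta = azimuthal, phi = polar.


rho = sqrt(17^2 + 3^2 + 2^2) = 17.3781
theta = atan2(3, 17) = 10.008 deg
phi = acos(2/17.3781) = 83.3914 deg

rho = 17.3781, theta = 10.008 deg, phi = 83.3914 deg


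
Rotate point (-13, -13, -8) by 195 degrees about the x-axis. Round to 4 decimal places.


x' = -13
y' = -13*cos(195) - -8*sin(195) = 10.4865
z' = -13*sin(195) + -8*cos(195) = 11.0921

(-13, 10.4865, 11.0921)


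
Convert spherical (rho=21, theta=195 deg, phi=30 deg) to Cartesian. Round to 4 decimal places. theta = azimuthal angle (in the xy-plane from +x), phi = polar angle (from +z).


x = 21 * sin(30) * cos(195) = -10.1422
y = 21 * sin(30) * sin(195) = -2.7176
z = 21 * cos(30) = 18.1865

(-10.1422, -2.7176, 18.1865)


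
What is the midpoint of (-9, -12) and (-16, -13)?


Midpoint = ((-9+-16)/2, (-12+-13)/2) = (-12.5, -12.5)

(-12.5, -12.5)


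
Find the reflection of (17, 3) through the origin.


Reflection through origin: (x, y) -> (-x, -y)
(17, 3) -> (-17, -3)

(-17, -3)


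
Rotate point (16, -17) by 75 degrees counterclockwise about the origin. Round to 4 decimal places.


x' = 16*cos(75) - -17*sin(75) = 20.5618
y' = 16*sin(75) + -17*cos(75) = 11.0549

(20.5618, 11.0549)


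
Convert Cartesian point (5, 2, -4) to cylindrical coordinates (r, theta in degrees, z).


r = sqrt(5^2 + 2^2) = 5.3852
theta = atan2(2, 5) = 21.8014 deg
z = -4

r = 5.3852, theta = 21.8014 deg, z = -4


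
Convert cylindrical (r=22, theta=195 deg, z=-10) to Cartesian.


x = 22 * cos(195) = -21.2504
y = 22 * sin(195) = -5.694
z = -10

(-21.2504, -5.694, -10)


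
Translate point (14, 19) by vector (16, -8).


Translation: (x+dx, y+dy) = (14+16, 19+-8) = (30, 11)

(30, 11)


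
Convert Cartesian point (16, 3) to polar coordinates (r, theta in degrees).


r = sqrt(16^2 + 3^2) = 16.2788
theta = atan2(3, 16) = 10.6197 degrees

r = 16.2788, theta = 10.6197 degrees


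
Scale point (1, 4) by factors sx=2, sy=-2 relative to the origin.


Scaling: (x*sx, y*sy) = (1*2, 4*-2) = (2, -8)

(2, -8)


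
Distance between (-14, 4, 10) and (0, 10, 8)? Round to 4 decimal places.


d = sqrt((0--14)^2 + (10-4)^2 + (8-10)^2) = 15.3623

15.3623


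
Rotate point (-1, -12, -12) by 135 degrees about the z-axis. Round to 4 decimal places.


x' = -1*cos(135) - -12*sin(135) = 9.1924
y' = -1*sin(135) + -12*cos(135) = 7.7782
z' = -12

(9.1924, 7.7782, -12)


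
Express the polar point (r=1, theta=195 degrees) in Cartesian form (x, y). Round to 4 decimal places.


x = 1 * cos(195) = -0.9659
y = 1 * sin(195) = -0.2588

(-0.9659, -0.2588)


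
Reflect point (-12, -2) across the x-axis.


Reflection across x-axis: (x, y) -> (x, -y)
(-12, -2) -> (-12, 2)

(-12, 2)


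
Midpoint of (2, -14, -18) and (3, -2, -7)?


Midpoint = ((2+3)/2, (-14+-2)/2, (-18+-7)/2) = (2.5, -8, -12.5)

(2.5, -8, -12.5)


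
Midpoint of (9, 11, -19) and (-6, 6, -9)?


Midpoint = ((9+-6)/2, (11+6)/2, (-19+-9)/2) = (1.5, 8.5, -14)

(1.5, 8.5, -14)


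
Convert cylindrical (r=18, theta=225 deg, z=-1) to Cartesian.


x = 18 * cos(225) = -12.7279
y = 18 * sin(225) = -12.7279
z = -1

(-12.7279, -12.7279, -1)


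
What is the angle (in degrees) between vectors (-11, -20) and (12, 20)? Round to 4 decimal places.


dot = -11*12 + -20*20 = -532
|u| = 22.8254, |v| = 23.3238
cos(angle) = -0.9993
angle = 177.847 degrees

177.847 degrees
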